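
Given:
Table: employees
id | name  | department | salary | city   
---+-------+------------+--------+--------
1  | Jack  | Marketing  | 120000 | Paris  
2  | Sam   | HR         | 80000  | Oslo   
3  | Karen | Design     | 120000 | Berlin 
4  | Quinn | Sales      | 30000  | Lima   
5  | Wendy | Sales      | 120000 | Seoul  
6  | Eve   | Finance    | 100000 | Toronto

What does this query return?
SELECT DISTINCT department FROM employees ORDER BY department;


All 'department' values (row order): Marketing, HR, Design, Sales, Sales, Finance
Removing duplicates leaves 5 unique value(s).

5 values:
Design
Finance
HR
Marketing
Sales


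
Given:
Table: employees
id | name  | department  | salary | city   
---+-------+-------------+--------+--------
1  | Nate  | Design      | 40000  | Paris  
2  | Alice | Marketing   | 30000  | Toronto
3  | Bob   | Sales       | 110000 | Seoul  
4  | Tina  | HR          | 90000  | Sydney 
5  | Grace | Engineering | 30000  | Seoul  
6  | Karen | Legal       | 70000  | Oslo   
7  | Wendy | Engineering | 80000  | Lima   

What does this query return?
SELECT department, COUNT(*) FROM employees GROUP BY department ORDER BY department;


Assigning each row to its department group:
  Nate -> Design
  Alice -> Marketing
  Bob -> Sales
  Tina -> HR
  Grace -> Engineering
  Karen -> Legal
  Wendy -> Engineering


6 groups:
Design, 1
Engineering, 2
HR, 1
Legal, 1
Marketing, 1
Sales, 1


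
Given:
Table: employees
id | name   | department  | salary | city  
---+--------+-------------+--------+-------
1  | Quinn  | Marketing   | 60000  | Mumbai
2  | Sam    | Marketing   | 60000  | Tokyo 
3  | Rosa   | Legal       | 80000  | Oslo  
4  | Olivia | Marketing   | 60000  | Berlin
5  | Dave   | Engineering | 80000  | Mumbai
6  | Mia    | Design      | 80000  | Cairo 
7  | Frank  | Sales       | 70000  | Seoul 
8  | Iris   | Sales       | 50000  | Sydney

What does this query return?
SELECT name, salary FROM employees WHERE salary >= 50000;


Filtering: salary >= 50000
Matching: 8 rows

8 rows:
Quinn, 60000
Sam, 60000
Rosa, 80000
Olivia, 60000
Dave, 80000
Mia, 80000
Frank, 70000
Iris, 50000


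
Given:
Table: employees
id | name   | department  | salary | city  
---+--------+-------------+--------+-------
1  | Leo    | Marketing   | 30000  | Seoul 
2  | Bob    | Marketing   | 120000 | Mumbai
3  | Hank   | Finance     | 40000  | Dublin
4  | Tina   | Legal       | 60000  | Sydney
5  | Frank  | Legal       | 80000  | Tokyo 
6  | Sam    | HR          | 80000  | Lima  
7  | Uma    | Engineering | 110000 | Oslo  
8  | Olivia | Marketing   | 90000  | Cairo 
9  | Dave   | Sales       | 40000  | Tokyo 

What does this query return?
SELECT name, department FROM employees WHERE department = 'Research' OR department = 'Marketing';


Filtering: department = 'Research' OR 'Marketing'
Matching: 3 rows

3 rows:
Leo, Marketing
Bob, Marketing
Olivia, Marketing


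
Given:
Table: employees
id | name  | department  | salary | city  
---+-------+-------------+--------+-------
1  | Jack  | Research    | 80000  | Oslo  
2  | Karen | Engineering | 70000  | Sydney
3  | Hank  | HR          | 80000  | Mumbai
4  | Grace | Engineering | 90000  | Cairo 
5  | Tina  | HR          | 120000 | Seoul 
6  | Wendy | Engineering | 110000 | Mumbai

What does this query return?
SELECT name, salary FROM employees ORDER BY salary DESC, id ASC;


Sorting by salary DESC, then id ASC for ties

6 rows:
Tina, 120000
Wendy, 110000
Grace, 90000
Jack, 80000
Hank, 80000
Karen, 70000


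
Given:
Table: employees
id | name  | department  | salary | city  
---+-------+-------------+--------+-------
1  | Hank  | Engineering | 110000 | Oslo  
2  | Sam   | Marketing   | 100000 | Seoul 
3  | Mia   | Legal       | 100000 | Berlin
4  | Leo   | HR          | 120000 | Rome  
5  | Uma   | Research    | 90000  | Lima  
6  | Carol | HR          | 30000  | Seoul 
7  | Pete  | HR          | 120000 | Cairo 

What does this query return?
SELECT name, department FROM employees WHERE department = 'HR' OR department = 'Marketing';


Filtering: department = 'HR' OR 'Marketing'
Matching: 4 rows

4 rows:
Sam, Marketing
Leo, HR
Carol, HR
Pete, HR


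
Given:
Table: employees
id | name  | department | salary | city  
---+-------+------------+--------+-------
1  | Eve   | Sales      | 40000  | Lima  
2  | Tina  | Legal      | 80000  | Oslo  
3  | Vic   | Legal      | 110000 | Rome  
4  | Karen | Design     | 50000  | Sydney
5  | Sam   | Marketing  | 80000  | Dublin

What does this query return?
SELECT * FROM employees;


SELECT * returns all 5 rows with all columns

5 rows:
1, Eve, Sales, 40000, Lima
2, Tina, Legal, 80000, Oslo
3, Vic, Legal, 110000, Rome
4, Karen, Design, 50000, Sydney
5, Sam, Marketing, 80000, Dublin


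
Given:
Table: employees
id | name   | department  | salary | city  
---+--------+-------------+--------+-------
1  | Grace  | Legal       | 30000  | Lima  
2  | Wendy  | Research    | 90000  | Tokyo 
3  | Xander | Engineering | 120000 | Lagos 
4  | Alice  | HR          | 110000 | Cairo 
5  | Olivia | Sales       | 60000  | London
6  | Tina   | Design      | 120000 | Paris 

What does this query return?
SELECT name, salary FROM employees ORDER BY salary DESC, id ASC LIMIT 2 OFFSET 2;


Sort by salary DESC (id ASC tiebreak), then skip 2 and take 2
Rows 3 through 4

2 rows:
Alice, 110000
Wendy, 90000


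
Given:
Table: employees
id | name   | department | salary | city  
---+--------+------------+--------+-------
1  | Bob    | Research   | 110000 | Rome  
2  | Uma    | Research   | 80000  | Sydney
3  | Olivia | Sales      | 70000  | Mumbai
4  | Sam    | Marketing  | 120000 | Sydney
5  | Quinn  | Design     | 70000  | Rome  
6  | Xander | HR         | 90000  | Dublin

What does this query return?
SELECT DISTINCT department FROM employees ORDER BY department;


All 'department' values (row order): Research, Research, Sales, Marketing, Design, HR
Removing duplicates leaves 5 unique value(s).

5 values:
Design
HR
Marketing
Research
Sales


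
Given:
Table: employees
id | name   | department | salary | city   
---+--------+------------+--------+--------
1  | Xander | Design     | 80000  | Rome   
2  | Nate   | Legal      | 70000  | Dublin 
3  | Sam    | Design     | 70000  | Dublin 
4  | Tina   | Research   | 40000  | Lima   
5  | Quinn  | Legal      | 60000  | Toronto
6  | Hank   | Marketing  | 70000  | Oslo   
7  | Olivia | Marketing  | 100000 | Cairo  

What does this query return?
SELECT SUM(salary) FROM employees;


SUM(salary) = 80000 + 70000 + 70000 + 40000 + 60000 + 70000 + 100000 = 490000

490000


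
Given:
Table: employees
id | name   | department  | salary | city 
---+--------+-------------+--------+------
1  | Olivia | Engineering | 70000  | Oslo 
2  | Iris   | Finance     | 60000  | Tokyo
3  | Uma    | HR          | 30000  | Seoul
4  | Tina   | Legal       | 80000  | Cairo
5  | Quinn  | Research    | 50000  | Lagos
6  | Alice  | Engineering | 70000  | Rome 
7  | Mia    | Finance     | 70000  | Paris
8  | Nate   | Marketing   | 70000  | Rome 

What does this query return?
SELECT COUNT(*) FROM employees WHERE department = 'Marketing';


Counting rows where department = 'Marketing'
  Nate -> MATCH


1


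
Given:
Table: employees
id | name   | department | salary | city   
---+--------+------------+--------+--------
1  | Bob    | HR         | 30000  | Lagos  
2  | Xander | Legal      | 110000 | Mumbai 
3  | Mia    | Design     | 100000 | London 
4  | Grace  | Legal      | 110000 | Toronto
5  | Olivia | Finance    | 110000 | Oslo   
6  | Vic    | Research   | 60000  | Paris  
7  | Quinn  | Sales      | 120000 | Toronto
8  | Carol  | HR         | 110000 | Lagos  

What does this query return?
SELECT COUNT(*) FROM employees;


COUNT(*) counts all rows

8


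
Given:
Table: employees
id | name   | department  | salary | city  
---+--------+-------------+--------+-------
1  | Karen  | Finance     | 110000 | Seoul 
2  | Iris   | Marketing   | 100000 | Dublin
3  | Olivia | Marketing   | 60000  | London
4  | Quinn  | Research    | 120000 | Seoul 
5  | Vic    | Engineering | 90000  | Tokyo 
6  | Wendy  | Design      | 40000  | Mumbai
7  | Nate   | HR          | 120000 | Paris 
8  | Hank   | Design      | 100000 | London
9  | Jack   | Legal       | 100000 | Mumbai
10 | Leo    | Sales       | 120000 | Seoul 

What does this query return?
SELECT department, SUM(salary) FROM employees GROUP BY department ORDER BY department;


Summing salary within each department:
  Design: 40000 + 100000 = 140000
  Engineering: 90000 = 90000
  Finance: 110000 = 110000
  HR: 120000 = 120000
  Legal: 100000 = 100000
  Marketing: 100000 + 60000 = 160000
  Research: 120000 = 120000
  Sales: 120000 = 120000


8 groups:
Design, 140000
Engineering, 90000
Finance, 110000
HR, 120000
Legal, 100000
Marketing, 160000
Research, 120000
Sales, 120000


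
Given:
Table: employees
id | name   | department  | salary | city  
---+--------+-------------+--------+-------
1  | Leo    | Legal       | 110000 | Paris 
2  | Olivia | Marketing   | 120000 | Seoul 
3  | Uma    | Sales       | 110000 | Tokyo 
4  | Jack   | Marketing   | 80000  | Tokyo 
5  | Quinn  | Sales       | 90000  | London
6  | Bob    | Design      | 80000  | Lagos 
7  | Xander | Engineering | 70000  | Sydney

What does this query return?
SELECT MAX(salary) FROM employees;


Salaries: 110000, 120000, 110000, 80000, 90000, 80000, 70000
MAX = 120000

120000


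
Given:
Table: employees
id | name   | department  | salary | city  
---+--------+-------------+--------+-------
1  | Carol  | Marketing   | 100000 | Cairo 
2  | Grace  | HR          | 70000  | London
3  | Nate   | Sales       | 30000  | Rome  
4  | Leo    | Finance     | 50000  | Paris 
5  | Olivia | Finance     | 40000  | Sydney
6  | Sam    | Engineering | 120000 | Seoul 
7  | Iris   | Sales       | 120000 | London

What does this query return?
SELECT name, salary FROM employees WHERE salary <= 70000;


Filtering: salary <= 70000
Matching: 4 rows

4 rows:
Grace, 70000
Nate, 30000
Leo, 50000
Olivia, 40000


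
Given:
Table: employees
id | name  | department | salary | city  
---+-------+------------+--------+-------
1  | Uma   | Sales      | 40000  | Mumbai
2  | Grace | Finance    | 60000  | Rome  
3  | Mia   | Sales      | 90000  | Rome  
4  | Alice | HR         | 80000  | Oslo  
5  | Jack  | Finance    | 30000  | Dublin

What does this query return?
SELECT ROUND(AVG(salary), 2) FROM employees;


SUM(salary) = 300000
COUNT = 5
ROUND(AVG, 2) = ROUND(300000 / 5, 2) = 60000.0

60000.0


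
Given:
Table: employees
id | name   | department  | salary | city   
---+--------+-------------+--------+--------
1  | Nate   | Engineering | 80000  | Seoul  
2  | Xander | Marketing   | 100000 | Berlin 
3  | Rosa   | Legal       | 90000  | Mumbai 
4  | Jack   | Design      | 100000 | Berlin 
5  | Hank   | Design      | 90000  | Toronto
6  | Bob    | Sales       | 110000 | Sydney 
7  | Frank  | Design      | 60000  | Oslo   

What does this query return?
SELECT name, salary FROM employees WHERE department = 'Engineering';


Filtering: department = 'Engineering'
Matching rows: 1

1 rows:
Nate, 80000


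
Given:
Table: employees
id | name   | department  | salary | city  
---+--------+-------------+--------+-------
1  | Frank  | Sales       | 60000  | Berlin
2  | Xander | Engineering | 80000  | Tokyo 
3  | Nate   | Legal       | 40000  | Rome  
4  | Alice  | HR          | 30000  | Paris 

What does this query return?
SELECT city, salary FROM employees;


Projecting columns: city, salary

4 rows:
Berlin, 60000
Tokyo, 80000
Rome, 40000
Paris, 30000


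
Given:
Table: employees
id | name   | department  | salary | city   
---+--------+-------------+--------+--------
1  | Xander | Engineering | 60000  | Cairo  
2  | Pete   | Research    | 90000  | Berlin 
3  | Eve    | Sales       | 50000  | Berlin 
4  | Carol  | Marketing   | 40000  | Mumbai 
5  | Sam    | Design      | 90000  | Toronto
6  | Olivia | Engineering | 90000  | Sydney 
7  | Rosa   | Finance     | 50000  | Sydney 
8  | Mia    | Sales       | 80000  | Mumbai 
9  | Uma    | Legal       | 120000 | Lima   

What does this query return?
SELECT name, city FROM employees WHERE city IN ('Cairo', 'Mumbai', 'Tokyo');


Filtering: city IN ('Cairo', 'Mumbai', 'Tokyo')
Matching: 3 rows

3 rows:
Xander, Cairo
Carol, Mumbai
Mia, Mumbai


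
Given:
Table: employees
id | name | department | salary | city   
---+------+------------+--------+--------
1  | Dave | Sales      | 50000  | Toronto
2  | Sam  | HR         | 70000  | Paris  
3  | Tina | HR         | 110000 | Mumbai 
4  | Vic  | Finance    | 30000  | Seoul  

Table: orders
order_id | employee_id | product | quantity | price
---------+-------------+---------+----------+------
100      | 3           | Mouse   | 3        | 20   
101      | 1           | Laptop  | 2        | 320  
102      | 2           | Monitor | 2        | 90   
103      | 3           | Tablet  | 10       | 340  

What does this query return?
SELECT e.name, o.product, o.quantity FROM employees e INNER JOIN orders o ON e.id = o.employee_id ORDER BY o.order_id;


Joining employees.id = orders.employee_id:
  employee Tina (id=3) -> order Mouse
  employee Dave (id=1) -> order Laptop
  employee Sam (id=2) -> order Monitor
  employee Tina (id=3) -> order Tablet


4 rows:
Tina, Mouse, 3
Dave, Laptop, 2
Sam, Monitor, 2
Tina, Tablet, 10


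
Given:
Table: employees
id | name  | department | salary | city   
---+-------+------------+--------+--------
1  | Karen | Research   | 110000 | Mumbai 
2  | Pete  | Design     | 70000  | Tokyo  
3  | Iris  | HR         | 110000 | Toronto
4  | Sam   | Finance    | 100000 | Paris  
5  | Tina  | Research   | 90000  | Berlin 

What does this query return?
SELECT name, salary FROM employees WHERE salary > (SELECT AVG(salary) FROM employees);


Subquery: AVG(salary) = 96000.0
Filtering: salary > 96000.0
  Karen (110000) -> MATCH
  Iris (110000) -> MATCH
  Sam (100000) -> MATCH


3 rows:
Karen, 110000
Iris, 110000
Sam, 100000


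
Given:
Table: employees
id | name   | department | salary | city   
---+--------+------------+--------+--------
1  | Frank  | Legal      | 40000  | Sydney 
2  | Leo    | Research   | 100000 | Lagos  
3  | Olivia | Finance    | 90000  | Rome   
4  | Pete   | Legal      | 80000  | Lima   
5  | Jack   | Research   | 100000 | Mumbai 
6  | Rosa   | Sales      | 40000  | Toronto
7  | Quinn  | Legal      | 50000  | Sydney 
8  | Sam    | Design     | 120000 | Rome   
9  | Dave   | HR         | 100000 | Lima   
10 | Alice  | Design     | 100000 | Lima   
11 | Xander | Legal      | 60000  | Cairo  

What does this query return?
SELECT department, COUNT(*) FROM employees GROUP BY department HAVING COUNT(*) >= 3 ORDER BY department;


Groups with count >= 3:
  Legal: 4 -> PASS
  Design: 2 -> filtered out
  Finance: 1 -> filtered out
  HR: 1 -> filtered out
  Research: 2 -> filtered out
  Sales: 1 -> filtered out


1 groups:
Legal, 4


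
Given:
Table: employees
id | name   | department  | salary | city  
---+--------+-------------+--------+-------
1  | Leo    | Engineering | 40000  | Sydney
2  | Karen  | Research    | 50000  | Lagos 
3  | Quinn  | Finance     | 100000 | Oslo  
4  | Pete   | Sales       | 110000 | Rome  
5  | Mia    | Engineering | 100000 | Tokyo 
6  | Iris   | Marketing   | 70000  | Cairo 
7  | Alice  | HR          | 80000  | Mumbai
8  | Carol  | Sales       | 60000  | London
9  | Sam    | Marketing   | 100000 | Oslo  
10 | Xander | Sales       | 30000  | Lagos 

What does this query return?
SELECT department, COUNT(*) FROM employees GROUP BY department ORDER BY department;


Assigning each row to its department group:
  Leo -> Engineering
  Karen -> Research
  Quinn -> Finance
  Pete -> Sales
  Mia -> Engineering
  Iris -> Marketing
  Alice -> HR
  Carol -> Sales
  Sam -> Marketing
  Xander -> Sales


6 groups:
Engineering, 2
Finance, 1
HR, 1
Marketing, 2
Research, 1
Sales, 3


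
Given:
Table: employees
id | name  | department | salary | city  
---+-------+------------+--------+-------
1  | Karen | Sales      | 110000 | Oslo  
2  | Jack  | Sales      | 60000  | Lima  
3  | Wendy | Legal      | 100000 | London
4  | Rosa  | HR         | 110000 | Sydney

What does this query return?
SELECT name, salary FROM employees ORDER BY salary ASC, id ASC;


Sorting by salary ASC, then id ASC for ties

4 rows:
Jack, 60000
Wendy, 100000
Karen, 110000
Rosa, 110000


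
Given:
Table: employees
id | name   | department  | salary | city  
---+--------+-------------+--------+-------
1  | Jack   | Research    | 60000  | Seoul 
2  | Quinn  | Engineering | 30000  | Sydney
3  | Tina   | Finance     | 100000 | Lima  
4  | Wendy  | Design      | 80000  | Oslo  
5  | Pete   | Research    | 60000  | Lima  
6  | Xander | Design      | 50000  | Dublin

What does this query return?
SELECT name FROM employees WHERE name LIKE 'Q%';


LIKE 'Q%' matches names starting with 'Q'
Matching: 1

1 rows:
Quinn


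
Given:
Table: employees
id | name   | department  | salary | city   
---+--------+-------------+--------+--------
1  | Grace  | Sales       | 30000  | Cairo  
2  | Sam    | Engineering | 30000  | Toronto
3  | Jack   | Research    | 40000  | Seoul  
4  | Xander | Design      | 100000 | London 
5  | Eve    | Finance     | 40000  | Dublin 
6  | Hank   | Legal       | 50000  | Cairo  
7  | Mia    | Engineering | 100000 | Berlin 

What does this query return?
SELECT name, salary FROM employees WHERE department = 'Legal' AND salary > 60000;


Filtering: department = 'Legal' AND salary > 60000
Matching: 0 rows

Empty result set (0 rows)


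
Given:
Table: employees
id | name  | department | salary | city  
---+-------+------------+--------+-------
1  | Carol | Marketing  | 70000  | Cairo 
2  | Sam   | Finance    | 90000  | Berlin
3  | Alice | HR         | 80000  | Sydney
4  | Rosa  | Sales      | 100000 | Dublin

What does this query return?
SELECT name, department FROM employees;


Projecting columns: name, department

4 rows:
Carol, Marketing
Sam, Finance
Alice, HR
Rosa, Sales


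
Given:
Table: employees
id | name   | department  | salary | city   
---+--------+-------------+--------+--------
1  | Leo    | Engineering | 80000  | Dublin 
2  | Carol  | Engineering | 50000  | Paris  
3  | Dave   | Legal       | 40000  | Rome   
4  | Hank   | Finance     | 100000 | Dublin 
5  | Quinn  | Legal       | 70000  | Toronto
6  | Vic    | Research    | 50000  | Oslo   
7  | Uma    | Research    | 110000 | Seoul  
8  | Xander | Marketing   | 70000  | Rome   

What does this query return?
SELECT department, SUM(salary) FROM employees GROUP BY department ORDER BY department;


Summing salary within each department:
  Engineering: 80000 + 50000 = 130000
  Finance: 100000 = 100000
  Legal: 40000 + 70000 = 110000
  Marketing: 70000 = 70000
  Research: 50000 + 110000 = 160000


5 groups:
Engineering, 130000
Finance, 100000
Legal, 110000
Marketing, 70000
Research, 160000


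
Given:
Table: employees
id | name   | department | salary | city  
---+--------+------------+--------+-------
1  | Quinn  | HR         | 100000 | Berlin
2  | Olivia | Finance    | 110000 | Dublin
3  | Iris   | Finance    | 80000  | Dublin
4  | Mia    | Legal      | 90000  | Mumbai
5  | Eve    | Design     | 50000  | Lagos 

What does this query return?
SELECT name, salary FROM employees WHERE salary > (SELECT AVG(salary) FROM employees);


Subquery: AVG(salary) = 86000.0
Filtering: salary > 86000.0
  Quinn (100000) -> MATCH
  Olivia (110000) -> MATCH
  Mia (90000) -> MATCH


3 rows:
Quinn, 100000
Olivia, 110000
Mia, 90000


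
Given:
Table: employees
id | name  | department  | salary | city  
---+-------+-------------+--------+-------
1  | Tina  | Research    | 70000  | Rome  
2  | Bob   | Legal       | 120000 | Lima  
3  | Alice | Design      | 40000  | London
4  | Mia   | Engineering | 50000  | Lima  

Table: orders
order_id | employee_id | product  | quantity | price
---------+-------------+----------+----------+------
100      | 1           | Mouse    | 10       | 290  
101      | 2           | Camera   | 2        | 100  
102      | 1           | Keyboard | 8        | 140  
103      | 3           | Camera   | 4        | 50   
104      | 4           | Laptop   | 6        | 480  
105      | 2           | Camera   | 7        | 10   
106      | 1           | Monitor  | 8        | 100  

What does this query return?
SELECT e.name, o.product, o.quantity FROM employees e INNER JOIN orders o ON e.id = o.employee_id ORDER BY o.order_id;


Joining employees.id = orders.employee_id:
  employee Tina (id=1) -> order Mouse
  employee Bob (id=2) -> order Camera
  employee Tina (id=1) -> order Keyboard
  employee Alice (id=3) -> order Camera
  employee Mia (id=4) -> order Laptop
  employee Bob (id=2) -> order Camera
  employee Tina (id=1) -> order Monitor


7 rows:
Tina, Mouse, 10
Bob, Camera, 2
Tina, Keyboard, 8
Alice, Camera, 4
Mia, Laptop, 6
Bob, Camera, 7
Tina, Monitor, 8


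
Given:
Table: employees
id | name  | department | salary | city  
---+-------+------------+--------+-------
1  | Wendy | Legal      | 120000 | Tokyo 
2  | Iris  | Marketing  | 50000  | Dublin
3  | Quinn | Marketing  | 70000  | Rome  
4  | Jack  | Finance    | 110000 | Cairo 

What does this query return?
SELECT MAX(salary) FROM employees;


Salaries: 120000, 50000, 70000, 110000
MAX = 120000

120000


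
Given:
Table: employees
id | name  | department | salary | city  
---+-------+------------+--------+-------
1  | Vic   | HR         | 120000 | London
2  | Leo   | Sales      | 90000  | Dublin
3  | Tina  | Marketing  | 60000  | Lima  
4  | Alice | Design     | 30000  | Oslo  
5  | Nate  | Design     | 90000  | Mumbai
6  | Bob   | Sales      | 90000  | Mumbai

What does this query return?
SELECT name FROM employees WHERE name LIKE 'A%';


LIKE 'A%' matches names starting with 'A'
Matching: 1

1 rows:
Alice


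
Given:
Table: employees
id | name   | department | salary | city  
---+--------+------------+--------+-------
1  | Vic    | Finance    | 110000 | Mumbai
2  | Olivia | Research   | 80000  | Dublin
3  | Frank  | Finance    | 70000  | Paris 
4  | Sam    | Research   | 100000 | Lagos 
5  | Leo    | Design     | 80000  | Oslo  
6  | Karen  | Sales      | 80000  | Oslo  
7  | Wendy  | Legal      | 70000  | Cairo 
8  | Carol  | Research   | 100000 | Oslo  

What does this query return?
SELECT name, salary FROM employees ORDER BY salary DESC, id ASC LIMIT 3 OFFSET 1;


Sort by salary DESC (id ASC tiebreak), then skip 1 and take 3
Rows 2 through 4

3 rows:
Sam, 100000
Carol, 100000
Olivia, 80000


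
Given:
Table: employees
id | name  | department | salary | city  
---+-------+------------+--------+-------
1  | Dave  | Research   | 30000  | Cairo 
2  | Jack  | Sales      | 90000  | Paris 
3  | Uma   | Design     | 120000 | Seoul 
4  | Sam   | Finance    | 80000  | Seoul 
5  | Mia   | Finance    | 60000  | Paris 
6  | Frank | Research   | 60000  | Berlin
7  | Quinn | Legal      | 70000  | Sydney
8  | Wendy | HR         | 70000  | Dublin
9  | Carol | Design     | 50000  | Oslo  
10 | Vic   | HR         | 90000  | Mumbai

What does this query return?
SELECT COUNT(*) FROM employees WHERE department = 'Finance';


Counting rows where department = 'Finance'
  Sam -> MATCH
  Mia -> MATCH


2


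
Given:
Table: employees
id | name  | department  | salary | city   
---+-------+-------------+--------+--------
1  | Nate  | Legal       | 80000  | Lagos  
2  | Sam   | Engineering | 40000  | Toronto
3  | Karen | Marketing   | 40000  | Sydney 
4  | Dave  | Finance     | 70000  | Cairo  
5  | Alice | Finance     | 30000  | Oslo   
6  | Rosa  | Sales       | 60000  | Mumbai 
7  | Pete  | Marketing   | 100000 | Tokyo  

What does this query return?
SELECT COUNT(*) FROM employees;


COUNT(*) counts all rows

7


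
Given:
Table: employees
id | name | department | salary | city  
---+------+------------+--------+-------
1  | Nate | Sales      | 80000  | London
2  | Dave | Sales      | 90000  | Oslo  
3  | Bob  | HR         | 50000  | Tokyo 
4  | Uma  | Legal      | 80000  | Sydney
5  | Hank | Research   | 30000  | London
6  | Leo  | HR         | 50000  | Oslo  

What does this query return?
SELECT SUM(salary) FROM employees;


SUM(salary) = 80000 + 90000 + 50000 + 80000 + 30000 + 50000 = 380000

380000


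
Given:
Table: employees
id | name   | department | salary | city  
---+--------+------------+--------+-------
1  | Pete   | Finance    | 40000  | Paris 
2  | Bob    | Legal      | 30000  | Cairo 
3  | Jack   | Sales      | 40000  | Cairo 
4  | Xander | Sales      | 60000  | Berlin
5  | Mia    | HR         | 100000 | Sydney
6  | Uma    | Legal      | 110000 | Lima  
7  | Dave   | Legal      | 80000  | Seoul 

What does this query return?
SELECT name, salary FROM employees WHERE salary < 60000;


Filtering: salary < 60000
Matching: 3 rows

3 rows:
Pete, 40000
Bob, 30000
Jack, 40000


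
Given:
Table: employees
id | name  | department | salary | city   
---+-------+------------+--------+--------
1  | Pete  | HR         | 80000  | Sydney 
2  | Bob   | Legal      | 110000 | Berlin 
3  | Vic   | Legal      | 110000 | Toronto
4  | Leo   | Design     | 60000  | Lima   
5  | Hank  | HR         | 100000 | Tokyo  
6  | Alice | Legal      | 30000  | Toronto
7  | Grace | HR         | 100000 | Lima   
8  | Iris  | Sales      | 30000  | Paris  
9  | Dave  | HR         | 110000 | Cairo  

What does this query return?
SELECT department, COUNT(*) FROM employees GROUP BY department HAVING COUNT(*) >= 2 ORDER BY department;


Groups with count >= 2:
  HR: 4 -> PASS
  Legal: 3 -> PASS
  Design: 1 -> filtered out
  Sales: 1 -> filtered out


2 groups:
HR, 4
Legal, 3


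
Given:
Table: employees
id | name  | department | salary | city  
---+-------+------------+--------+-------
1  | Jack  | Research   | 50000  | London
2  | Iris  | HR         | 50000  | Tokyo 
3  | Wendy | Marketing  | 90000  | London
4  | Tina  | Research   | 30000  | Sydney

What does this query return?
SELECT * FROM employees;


SELECT * returns all 4 rows with all columns

4 rows:
1, Jack, Research, 50000, London
2, Iris, HR, 50000, Tokyo
3, Wendy, Marketing, 90000, London
4, Tina, Research, 30000, Sydney


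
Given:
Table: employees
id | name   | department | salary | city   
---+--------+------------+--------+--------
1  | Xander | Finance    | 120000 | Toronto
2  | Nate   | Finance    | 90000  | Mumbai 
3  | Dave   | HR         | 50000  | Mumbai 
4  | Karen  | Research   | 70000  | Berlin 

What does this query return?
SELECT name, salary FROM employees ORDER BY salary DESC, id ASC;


Sorting by salary DESC, then id ASC for ties

4 rows:
Xander, 120000
Nate, 90000
Karen, 70000
Dave, 50000


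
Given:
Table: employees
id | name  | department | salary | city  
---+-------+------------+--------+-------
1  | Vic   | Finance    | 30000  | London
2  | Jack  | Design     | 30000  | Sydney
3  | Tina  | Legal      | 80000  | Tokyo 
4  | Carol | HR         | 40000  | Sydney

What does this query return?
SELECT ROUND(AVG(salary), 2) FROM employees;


SUM(salary) = 180000
COUNT = 4
ROUND(AVG, 2) = ROUND(180000 / 4, 2) = 45000.0

45000.0


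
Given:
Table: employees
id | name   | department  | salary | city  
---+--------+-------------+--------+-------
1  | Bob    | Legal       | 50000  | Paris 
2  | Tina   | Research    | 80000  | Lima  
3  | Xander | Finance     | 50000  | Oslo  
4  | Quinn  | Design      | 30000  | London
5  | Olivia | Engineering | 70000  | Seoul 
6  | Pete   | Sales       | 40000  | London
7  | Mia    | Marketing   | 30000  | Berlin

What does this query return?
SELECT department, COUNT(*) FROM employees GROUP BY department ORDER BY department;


Assigning each row to its department group:
  Bob -> Legal
  Tina -> Research
  Xander -> Finance
  Quinn -> Design
  Olivia -> Engineering
  Pete -> Sales
  Mia -> Marketing


7 groups:
Design, 1
Engineering, 1
Finance, 1
Legal, 1
Marketing, 1
Research, 1
Sales, 1


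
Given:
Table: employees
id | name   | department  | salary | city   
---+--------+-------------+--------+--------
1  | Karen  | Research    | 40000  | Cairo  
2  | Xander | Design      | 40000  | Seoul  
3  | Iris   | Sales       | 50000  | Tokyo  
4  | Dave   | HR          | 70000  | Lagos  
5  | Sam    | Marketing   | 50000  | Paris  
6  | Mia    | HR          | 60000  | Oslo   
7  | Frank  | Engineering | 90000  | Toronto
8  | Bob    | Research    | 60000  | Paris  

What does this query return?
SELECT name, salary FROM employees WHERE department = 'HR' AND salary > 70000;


Filtering: department = 'HR' AND salary > 70000
Matching: 0 rows

Empty result set (0 rows)


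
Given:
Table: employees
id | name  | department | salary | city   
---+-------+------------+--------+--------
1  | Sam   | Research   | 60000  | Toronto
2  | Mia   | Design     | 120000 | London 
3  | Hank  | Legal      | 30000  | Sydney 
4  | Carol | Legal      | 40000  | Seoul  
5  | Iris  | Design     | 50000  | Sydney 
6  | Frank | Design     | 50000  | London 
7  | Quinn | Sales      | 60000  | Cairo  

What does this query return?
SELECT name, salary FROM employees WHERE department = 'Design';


Filtering: department = 'Design'
Matching rows: 3

3 rows:
Mia, 120000
Iris, 50000
Frank, 50000


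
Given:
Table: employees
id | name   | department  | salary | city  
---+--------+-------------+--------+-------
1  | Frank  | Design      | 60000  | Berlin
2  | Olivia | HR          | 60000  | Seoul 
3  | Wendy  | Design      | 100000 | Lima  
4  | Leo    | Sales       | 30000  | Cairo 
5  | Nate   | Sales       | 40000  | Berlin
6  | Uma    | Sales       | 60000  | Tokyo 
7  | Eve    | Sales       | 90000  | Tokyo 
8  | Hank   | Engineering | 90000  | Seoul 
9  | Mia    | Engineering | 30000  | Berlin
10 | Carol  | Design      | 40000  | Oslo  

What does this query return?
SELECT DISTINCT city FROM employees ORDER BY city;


All 'city' values (row order): Berlin, Seoul, Lima, Cairo, Berlin, Tokyo, Tokyo, Seoul, Berlin, Oslo
Removing duplicates leaves 6 unique value(s).

6 values:
Berlin
Cairo
Lima
Oslo
Seoul
Tokyo


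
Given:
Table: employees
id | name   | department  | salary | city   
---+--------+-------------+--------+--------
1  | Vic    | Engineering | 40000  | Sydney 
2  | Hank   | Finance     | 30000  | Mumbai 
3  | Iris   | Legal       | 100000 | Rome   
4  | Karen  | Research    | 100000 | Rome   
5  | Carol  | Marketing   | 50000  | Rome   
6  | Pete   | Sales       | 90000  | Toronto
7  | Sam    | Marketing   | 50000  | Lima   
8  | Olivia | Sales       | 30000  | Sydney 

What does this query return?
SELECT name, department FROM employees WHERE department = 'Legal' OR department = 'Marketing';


Filtering: department = 'Legal' OR 'Marketing'
Matching: 3 rows

3 rows:
Iris, Legal
Carol, Marketing
Sam, Marketing


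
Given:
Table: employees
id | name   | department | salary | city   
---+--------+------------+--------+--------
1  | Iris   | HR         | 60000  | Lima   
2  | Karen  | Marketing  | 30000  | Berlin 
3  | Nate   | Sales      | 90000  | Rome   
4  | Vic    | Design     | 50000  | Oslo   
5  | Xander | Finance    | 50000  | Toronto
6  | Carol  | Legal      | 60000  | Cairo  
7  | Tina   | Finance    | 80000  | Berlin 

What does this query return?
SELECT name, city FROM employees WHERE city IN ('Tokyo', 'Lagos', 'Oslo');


Filtering: city IN ('Tokyo', 'Lagos', 'Oslo')
Matching: 1 rows

1 rows:
Vic, Oslo


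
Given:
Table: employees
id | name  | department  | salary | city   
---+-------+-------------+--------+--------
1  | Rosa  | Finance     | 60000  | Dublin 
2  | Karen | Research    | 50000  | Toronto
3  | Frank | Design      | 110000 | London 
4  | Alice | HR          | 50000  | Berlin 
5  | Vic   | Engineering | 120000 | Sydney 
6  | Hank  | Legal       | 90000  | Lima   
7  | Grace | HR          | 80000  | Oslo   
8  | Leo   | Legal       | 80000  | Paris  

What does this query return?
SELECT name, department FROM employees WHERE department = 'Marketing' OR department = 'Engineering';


Filtering: department = 'Marketing' OR 'Engineering'
Matching: 1 rows

1 rows:
Vic, Engineering


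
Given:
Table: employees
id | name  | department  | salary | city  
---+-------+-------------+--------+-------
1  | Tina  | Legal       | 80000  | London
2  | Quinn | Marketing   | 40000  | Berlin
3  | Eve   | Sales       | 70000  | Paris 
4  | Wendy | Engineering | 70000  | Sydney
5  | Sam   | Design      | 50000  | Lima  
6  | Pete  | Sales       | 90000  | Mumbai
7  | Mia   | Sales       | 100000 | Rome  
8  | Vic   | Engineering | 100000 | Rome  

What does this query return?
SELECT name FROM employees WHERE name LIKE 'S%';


LIKE 'S%' matches names starting with 'S'
Matching: 1

1 rows:
Sam


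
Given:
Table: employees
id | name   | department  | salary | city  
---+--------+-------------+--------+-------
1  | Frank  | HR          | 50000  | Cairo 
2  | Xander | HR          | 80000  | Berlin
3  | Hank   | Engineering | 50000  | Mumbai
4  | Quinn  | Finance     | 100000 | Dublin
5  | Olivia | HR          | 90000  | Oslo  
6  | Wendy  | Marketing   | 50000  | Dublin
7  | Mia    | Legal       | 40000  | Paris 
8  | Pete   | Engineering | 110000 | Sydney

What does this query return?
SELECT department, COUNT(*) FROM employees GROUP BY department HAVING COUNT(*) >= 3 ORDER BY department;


Groups with count >= 3:
  HR: 3 -> PASS
  Engineering: 2 -> filtered out
  Finance: 1 -> filtered out
  Legal: 1 -> filtered out
  Marketing: 1 -> filtered out


1 groups:
HR, 3


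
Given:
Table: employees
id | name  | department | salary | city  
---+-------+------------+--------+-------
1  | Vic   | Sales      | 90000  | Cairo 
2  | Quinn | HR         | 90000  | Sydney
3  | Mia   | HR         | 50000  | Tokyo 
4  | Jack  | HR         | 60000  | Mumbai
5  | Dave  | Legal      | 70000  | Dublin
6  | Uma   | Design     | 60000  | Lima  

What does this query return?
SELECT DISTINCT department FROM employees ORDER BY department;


All 'department' values (row order): Sales, HR, HR, HR, Legal, Design
Removing duplicates leaves 4 unique value(s).

4 values:
Design
HR
Legal
Sales


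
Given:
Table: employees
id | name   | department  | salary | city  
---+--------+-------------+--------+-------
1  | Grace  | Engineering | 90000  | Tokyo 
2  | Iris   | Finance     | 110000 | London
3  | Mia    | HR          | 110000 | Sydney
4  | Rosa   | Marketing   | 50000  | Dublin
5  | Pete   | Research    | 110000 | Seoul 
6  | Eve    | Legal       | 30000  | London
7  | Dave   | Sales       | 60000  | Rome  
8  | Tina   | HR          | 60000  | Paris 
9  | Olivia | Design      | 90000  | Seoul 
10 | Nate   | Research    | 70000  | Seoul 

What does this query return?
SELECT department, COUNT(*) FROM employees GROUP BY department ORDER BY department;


Assigning each row to its department group:
  Grace -> Engineering
  Iris -> Finance
  Mia -> HR
  Rosa -> Marketing
  Pete -> Research
  Eve -> Legal
  Dave -> Sales
  Tina -> HR
  Olivia -> Design
  Nate -> Research


8 groups:
Design, 1
Engineering, 1
Finance, 1
HR, 2
Legal, 1
Marketing, 1
Research, 2
Sales, 1


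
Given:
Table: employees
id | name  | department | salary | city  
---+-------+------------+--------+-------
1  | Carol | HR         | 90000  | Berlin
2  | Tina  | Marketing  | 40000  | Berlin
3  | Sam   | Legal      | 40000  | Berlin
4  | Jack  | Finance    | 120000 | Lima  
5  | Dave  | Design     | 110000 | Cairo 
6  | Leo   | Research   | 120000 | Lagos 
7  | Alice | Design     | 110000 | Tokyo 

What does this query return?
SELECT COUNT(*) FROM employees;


COUNT(*) counts all rows

7


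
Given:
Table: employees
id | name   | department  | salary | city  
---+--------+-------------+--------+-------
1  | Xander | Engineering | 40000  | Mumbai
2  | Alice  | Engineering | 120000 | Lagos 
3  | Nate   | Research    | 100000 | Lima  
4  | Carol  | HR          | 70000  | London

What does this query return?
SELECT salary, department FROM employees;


Projecting columns: salary, department

4 rows:
40000, Engineering
120000, Engineering
100000, Research
70000, HR


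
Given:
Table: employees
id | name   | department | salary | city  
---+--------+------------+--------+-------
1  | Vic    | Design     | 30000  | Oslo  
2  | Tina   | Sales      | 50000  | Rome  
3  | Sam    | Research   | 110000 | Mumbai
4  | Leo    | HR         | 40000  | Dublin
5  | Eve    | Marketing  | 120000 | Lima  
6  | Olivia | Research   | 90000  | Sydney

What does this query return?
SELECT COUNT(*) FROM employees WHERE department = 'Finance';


Counting rows where department = 'Finance'


0


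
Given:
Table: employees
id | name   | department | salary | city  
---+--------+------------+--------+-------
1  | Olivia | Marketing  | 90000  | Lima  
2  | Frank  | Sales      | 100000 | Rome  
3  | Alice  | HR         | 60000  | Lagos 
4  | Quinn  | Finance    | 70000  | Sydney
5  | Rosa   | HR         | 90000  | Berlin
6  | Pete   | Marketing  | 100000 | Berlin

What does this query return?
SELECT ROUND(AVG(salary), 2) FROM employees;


SUM(salary) = 510000
COUNT = 6
ROUND(AVG, 2) = ROUND(510000 / 6, 2) = 85000.0

85000.0


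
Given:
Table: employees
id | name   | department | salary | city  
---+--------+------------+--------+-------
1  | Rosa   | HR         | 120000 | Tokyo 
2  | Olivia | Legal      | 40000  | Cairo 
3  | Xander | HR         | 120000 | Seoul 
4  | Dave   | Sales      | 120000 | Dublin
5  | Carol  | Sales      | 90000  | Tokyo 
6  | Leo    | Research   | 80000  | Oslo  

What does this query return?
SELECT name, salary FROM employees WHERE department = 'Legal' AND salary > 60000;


Filtering: department = 'Legal' AND salary > 60000
Matching: 0 rows

Empty result set (0 rows)


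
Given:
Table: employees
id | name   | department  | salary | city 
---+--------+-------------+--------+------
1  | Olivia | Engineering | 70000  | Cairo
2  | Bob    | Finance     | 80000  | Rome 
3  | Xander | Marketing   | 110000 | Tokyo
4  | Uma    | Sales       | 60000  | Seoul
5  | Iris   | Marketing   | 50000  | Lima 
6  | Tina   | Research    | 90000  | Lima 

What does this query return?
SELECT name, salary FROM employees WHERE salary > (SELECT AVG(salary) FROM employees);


Subquery: AVG(salary) = 76666.67
Filtering: salary > 76666.67
  Bob (80000) -> MATCH
  Xander (110000) -> MATCH
  Tina (90000) -> MATCH


3 rows:
Bob, 80000
Xander, 110000
Tina, 90000


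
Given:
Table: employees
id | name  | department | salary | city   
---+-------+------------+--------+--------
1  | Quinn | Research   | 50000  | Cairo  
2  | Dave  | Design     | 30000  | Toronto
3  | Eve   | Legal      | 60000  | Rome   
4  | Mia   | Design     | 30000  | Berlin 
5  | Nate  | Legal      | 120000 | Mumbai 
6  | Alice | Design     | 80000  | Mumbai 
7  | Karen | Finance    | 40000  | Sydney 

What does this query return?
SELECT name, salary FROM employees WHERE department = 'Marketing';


Filtering: department = 'Marketing'
Matching rows: 0

Empty result set (0 rows)


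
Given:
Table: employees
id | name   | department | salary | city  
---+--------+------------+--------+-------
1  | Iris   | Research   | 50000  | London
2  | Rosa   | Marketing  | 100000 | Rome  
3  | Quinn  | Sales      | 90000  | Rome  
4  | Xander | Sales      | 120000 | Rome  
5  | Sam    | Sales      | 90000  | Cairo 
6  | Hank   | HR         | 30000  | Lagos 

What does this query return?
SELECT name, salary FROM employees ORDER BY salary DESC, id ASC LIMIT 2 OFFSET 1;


Sort by salary DESC (id ASC tiebreak), then skip 1 and take 2
Rows 2 through 3

2 rows:
Rosa, 100000
Quinn, 90000


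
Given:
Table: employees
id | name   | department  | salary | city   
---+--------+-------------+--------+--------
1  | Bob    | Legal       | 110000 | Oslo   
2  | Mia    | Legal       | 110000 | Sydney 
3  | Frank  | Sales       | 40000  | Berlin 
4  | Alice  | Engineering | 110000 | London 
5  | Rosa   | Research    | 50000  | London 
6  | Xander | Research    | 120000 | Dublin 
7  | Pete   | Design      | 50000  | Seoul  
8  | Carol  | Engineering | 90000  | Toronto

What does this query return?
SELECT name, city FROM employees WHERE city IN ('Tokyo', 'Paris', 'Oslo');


Filtering: city IN ('Tokyo', 'Paris', 'Oslo')
Matching: 1 rows

1 rows:
Bob, Oslo
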